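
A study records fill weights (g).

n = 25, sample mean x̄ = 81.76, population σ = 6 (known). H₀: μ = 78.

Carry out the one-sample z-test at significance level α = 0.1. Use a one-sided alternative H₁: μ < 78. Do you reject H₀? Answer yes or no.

SE = σ/√n = 6/√25 = 1.2000
z = (x̄−μ₀)/SE = (81.76−78)/1.2000 = 3.1333
p-value (one-sided, H₁ less) = 0.99914
At α=0.1: p ≥ α → fail to reject H₀

reject H₀: no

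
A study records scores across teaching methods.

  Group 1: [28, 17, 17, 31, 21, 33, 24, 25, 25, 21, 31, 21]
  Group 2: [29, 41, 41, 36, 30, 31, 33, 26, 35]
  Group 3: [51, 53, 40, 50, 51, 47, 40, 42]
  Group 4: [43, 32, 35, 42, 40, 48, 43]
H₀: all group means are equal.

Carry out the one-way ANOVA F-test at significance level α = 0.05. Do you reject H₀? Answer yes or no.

Group means [24.50, 33.56, 46.75, 40.43], grand mean 34.806
SSB = Σnᵢ(x̄ᵢ−x̄)² = 2651.202; SSW = ΣΣ(x−x̄ᵢ)² = 908.437
MSB = 2651.202/3 = 883.7341; MSW = 908.437/32 = 28.3886
F = MSB/MSW = 31.1298
df = (3, 32)
p-value (upper-tail) = 0.00000
At α=0.05: p < α → reject H₀

reject H₀: yes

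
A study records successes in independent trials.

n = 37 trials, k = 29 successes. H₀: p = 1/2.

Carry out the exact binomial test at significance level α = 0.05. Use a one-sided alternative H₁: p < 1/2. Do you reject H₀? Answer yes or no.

Exact binomial: n=37, k=29, p₀=1/2=0.5000
P(X≤29) from Σ C(n,i)·p₀^i·(1−p₀)^(n−i)
p-value (one-sided, H₁ less) = 0.99990
At α=0.05: p ≥ α → fail to reject H₀

reject H₀: no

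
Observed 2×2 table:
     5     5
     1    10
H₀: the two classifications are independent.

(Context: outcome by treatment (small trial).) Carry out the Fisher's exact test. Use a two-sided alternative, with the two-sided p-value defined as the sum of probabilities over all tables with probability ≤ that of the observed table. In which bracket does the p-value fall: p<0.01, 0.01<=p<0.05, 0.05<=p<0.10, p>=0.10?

p-value bracket: 0.05<=p<0.10

Margins: r₁=10, r₂=11, c₁=6, c₂=15, n=21
p_obs = C(10,5)·C(11,1)/C(21,6); sum pmf over tables with pmf ≤ p_obs
p-value (two-sided) = 0.06347
→ bracket: 0.05<=p<0.10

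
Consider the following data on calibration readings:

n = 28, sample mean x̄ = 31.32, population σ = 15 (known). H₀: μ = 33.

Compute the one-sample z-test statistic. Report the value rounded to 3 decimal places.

test statistic = -0.593

SE = σ/√n = 15/√28 = 2.8347
z = (x̄−μ₀)/SE = (31.32−33)/2.8347 = -0.5926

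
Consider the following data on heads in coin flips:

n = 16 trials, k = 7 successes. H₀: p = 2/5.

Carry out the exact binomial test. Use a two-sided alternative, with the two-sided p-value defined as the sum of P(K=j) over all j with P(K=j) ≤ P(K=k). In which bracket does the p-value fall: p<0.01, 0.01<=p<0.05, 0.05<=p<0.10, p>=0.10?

p-value bracket: p>=0.10

Exact binomial: n=16, k=7, p₀=2/5=0.4000
P(X=j) = C(n,j)·p₀^j·(1−p₀)^(n−j); p = Σ P(X=j) over j with P(X=j) ≤ P(X=7)
p-value (two-sided) = 0.80167
→ bracket: p>=0.10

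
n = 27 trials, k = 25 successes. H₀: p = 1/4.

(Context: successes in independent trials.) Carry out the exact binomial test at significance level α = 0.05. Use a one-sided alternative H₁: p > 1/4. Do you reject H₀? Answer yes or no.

reject H₀: yes

Exact binomial: n=27, k=25, p₀=1/4=0.2500
P(X≥25) from Σ C(n,i)·p₀^i·(1−p₀)^(n−i)
p-value (one-sided, H₁ greater) = 0.00000
At α=0.05: p < α → reject H₀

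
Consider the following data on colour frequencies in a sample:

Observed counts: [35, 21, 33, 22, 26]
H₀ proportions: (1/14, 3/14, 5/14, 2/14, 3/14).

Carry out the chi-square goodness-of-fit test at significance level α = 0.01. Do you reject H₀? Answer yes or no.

reject H₀: yes

n = 137; E_i = n·p_i = [9.79, 29.36, 48.93, 19.57, 29.36]
χ² = (35−9.79)²/9.79 + (21−29.36)²/29.36 + (33−48.93)²/48.93 + (22−19.57)²/19.57 + (26−29.36)²/29.36 = 73.2180
df = 4
p-value (upper-tail) = 0.00000
At α=0.01: p < α → reject H₀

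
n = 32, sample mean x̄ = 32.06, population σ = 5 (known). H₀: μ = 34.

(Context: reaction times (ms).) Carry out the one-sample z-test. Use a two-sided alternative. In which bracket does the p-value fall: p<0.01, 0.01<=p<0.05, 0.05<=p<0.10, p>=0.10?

SE = σ/√n = 5/√32 = 0.8839
z = (x̄−μ₀)/SE = (32.06−34)/0.8839 = -2.1949
p-value (two-sided) = 0.02817
→ bracket: 0.01<=p<0.05

p-value bracket: 0.01<=p<0.05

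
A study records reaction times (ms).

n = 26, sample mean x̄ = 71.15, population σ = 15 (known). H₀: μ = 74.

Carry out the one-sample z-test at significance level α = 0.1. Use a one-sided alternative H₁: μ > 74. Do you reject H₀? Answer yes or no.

reject H₀: no

SE = σ/√n = 15/√26 = 2.9417
z = (x̄−μ₀)/SE = (71.15−74)/2.9417 = -0.9688
p-value (one-sided, H₁ greater) = 0.83368
At α=0.1: p ≥ α → fail to reject H₀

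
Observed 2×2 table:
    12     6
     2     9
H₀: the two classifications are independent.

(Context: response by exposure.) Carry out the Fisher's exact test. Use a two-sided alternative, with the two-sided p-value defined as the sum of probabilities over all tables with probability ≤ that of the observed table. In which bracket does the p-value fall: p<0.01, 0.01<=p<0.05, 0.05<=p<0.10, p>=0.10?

p-value bracket: 0.01<=p<0.05

Margins: r₁=18, r₂=11, c₁=14, c₂=15, n=29
p_obs = C(18,12)·C(11,2)/C(29,14); sum pmf over tables with pmf ≤ p_obs
p-value (two-sided) = 0.02094
→ bracket: 0.01<=p<0.05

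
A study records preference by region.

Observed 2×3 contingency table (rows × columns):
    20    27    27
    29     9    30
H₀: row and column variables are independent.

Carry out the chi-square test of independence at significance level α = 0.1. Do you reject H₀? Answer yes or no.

Row totals [74, 68], col totals [49, 36, 57], n=142
χ² = (20−25.54)²/25.54 + (27−18.76)²/18.76 + (27−29.70)²/29.70 + (29−23.46)²/23.46 + (9−17.24)²/17.24 + (30−27.30)²/27.30 = 10.5763
df = 2
p-value (upper-tail) = 0.00505
At α=0.1: p < α → reject H₀

reject H₀: yes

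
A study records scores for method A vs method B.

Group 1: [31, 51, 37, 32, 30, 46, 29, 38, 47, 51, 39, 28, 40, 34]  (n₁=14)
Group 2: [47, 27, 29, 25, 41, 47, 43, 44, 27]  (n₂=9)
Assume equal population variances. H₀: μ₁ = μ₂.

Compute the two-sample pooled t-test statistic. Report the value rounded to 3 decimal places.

x̄₁=38.071, s₁=8.014, n₁=14
x̄₂=36.667, s₂=9.407, n₂=9
s_p² = [13·8.014² + 8·9.407²]/21 = 73.4728
SE = √(s_p²·(1/14+1/9)) = 3.6622
t = (38.071−36.667)/3.6622 = 0.3836
df = 21

test statistic = 0.384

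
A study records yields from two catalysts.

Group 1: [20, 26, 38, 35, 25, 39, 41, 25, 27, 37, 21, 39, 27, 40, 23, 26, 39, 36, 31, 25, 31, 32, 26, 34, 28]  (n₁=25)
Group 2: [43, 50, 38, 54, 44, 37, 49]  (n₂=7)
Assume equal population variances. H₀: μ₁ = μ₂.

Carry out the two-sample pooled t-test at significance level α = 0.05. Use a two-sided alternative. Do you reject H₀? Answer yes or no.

x̄₁=30.840, s₁=6.511, n₁=25
x̄₂=45.000, s₂=6.325, n₂=7
s_p² = [24·6.511² + 6·6.325²]/30 = 41.9120
SE = √(s_p²·(1/25+1/7)) = 2.7684
t = (30.840−45.000)/2.7684 = -5.1149
df = 30
p-value (two-sided) = 0.00002
At α=0.05: p < α → reject H₀

reject H₀: yes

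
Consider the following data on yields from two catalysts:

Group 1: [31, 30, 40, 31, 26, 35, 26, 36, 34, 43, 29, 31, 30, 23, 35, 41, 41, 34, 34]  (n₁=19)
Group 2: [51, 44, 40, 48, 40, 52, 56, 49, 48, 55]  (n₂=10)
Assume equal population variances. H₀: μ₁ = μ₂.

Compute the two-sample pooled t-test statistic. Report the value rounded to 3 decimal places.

x̄₁=33.158, s₁=5.480, n₁=19
x̄₂=48.300, s₂=5.599, n₂=10
s_p² = [18·5.480² + 9·5.599²]/27 = 30.4676
SE = √(s_p²·(1/19+1/10)) = 2.1565
t = (33.158−48.300)/2.1565 = -7.0217
df = 27

test statistic = -7.022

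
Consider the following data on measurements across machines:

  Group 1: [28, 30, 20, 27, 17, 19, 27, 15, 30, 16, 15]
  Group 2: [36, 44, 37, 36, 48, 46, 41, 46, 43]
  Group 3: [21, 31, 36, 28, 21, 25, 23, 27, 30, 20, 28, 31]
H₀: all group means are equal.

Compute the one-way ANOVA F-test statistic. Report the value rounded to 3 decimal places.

test statistic = 36.412

Group means [22.18, 41.89, 26.75], grand mean 29.438
SSB = Σnᵢ(x̄ᵢ−x̄)² = 2061.100; SSW = ΣΣ(x−x̄ᵢ)² = 820.775
MSB = 2061.100/2 = 1030.5499; MSW = 820.775/29 = 28.3026
F = MSB/MSW = 36.4119
df = (2, 29)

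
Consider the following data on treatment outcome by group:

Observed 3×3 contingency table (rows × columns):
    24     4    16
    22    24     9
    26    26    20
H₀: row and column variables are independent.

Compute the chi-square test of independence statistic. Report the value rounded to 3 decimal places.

test statistic = 16.153

Row totals [44, 55, 72], col totals [72, 54, 45], n=171
χ² = (24−18.53)²/18.53 + (4−13.89)²/13.89 + (16−11.58)²/11.58 + (22−23.16)²/23.16 + (24−17.37)²/17.37 + (9−14.47)²/14.47 + (26−30.32)²/30.32 + (26−22.74)²/22.74 + (20−18.95)²/18.95 = 16.1527
df = 4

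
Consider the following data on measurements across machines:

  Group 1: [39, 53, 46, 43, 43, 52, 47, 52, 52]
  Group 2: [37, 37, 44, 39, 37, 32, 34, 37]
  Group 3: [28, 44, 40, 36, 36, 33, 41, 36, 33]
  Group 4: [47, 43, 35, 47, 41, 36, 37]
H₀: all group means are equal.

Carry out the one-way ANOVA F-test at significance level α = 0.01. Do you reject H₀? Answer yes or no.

Group means [47.44, 37.12, 36.33, 40.86], grand mean 40.515
SSB = Σnᵢ(x̄ᵢ−x̄)² = 682.288; SSW = ΣΣ(x−x̄ᵢ)² = 631.954
MSB = 682.288/3 = 227.4294; MSW = 631.954/29 = 21.7915
F = MSB/MSW = 10.4366
df = (3, 29)
p-value (upper-tail) = 0.00008
At α=0.01: p < α → reject H₀

reject H₀: yes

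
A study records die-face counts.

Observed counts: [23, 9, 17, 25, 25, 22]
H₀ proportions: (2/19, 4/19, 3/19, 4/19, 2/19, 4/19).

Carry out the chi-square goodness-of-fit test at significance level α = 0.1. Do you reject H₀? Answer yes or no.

n = 121; E_i = n·p_i = [12.74, 25.47, 19.11, 25.47, 12.74, 25.47]
χ² = (23−12.74)²/12.74 + (9−25.47)²/25.47 + (17−19.11)²/19.11 + (25−25.47)²/25.47 + (25−12.74)²/12.74 + (22−25.47)²/25.47 = 31.4449
df = 5
p-value (upper-tail) = 0.00001
At α=0.1: p < α → reject H₀

reject H₀: yes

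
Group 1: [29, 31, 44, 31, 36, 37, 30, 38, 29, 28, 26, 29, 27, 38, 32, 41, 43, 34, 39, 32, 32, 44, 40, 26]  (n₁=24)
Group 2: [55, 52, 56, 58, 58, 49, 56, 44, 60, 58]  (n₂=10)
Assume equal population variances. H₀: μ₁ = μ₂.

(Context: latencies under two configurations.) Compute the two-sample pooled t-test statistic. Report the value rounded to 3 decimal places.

x̄₁=34.000, s₁=5.786, n₁=24
x̄₂=54.600, s₂=4.926, n₂=10
s_p² = [23·5.786² + 9·4.926²]/32 = 30.8875
SE = √(s_p²·(1/24+1/10)) = 2.0918
t = (34.000−54.600)/2.0918 = -9.8479
df = 32

test statistic = -9.848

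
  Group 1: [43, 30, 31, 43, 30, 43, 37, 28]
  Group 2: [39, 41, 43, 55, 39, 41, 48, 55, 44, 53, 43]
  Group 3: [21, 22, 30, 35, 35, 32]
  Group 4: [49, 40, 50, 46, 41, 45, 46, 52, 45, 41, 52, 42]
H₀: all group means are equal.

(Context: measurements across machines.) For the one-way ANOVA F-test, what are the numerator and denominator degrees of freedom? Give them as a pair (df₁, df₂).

degrees of freedom = [3, 33]

k = 4 groups, N = 37 total
df = (k−1, N−k) = (4−1, 37−4) = (3, 33)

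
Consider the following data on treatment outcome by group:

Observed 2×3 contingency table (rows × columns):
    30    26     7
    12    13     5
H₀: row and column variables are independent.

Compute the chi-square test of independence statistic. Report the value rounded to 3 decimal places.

test statistic = 0.768

Row totals [63, 30], col totals [42, 39, 12], n=93
χ² = (30−28.45)²/28.45 + (26−26.42)²/26.42 + (7−8.13)²/8.13 + (12−13.55)²/13.55 + (13−12.58)²/12.58 + (5−3.87)²/3.87 = 0.7680
df = 2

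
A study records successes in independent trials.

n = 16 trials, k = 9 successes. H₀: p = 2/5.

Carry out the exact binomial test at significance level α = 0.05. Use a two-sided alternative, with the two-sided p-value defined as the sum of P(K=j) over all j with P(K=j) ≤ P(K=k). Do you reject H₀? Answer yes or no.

reject H₀: no

Exact binomial: n=16, k=9, p₀=2/5=0.4000
P(X=j) = C(n,j)·p₀^j·(1−p₀)^(n−j); p = Σ P(X=j) over j with P(X=j) ≤ P(X=9)
p-value (two-sided) = 0.20742
At α=0.05: p ≥ α → fail to reject H₀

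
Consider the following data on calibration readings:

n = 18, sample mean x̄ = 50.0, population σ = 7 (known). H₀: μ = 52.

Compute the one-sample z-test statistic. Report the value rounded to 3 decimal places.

test statistic = -1.212

SE = σ/√n = 7/√18 = 1.6499
z = (x̄−μ₀)/SE = (50.0−52)/1.6499 = -1.2122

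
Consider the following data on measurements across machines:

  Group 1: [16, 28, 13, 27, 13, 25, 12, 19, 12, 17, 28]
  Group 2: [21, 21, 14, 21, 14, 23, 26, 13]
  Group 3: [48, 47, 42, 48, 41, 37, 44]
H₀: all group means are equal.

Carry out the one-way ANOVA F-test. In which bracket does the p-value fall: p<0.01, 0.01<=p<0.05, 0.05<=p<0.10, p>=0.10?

p-value bracket: p<0.01

Group means [19.09, 19.12, 43.86], grand mean 25.769
SSB = Σnᵢ(x̄ᵢ−x̄)² = 3133.974; SSW = ΣΣ(x−x̄ᵢ)² = 710.641
MSB = 3133.974/2 = 1566.9871; MSW = 710.641/23 = 30.8974
F = MSB/MSW = 50.7157
df = (2, 23)
p-value (upper-tail) = 0.00000
→ bracket: p<0.01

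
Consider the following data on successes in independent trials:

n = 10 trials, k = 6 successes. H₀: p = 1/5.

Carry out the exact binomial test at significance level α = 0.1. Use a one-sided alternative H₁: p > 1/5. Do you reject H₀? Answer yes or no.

Exact binomial: n=10, k=6, p₀=1/5=0.2000
P(X≥6) from Σ C(n,i)·p₀^i·(1−p₀)^(n−i)
p-value (one-sided, H₁ greater) = 0.00637
At α=0.1: p < α → reject H₀

reject H₀: yes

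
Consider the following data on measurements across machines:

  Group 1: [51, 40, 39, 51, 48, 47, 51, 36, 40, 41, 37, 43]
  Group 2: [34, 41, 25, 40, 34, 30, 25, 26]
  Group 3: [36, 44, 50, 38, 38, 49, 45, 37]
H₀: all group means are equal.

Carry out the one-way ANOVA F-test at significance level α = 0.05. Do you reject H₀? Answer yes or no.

Group means [43.67, 31.88, 42.12], grand mean 39.857
SSB = Σnᵢ(x̄ᵢ−x̄)² = 725.012; SSW = ΣΣ(x−x̄ᵢ)² = 860.417
MSB = 725.012/2 = 362.5060; MSW = 860.417/25 = 34.4167
F = MSB/MSW = 10.5329
df = (2, 25)
p-value (upper-tail) = 0.00048
At α=0.05: p < α → reject H₀

reject H₀: yes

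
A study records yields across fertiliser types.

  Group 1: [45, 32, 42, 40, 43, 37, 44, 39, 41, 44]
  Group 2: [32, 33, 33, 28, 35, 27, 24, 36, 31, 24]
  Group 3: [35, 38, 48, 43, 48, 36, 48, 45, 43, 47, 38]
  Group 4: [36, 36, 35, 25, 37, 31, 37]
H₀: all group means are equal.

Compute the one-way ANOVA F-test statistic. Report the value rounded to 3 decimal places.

test statistic = 16.657

Group means [40.70, 30.30, 42.64, 33.86], grand mean 37.263
SSB = Σnᵢ(x̄ᵢ−x̄)² = 1001.766; SSW = ΣΣ(x−x̄ᵢ)² = 681.603
MSB = 1001.766/3 = 333.9219; MSW = 681.603/34 = 20.0471
F = MSB/MSW = 16.6568
df = (3, 34)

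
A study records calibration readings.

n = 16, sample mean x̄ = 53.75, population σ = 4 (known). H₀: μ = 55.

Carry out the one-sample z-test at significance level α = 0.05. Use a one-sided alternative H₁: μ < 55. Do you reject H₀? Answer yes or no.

SE = σ/√n = 4/√16 = 1.0000
z = (x̄−μ₀)/SE = (53.75−55)/1.0000 = -1.2500
p-value (one-sided, H₁ less) = 0.10565
At α=0.05: p ≥ α → fail to reject H₀

reject H₀: no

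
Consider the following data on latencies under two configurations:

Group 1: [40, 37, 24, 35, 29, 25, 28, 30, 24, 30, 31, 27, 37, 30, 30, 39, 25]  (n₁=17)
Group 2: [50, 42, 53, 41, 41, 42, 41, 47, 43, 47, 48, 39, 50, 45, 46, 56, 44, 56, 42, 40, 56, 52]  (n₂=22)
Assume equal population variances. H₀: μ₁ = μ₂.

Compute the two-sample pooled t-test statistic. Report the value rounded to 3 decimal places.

test statistic = -9.055

x̄₁=30.647, s₁=5.207, n₁=17
x̄₂=46.409, s₂=5.526, n₂=22
s_p² = [16·5.207² + 21·5.526²]/37 = 29.0595
SE = √(s_p²·(1/17+1/22)) = 1.7408
t = (30.647−46.409)/1.7408 = -9.0547
df = 37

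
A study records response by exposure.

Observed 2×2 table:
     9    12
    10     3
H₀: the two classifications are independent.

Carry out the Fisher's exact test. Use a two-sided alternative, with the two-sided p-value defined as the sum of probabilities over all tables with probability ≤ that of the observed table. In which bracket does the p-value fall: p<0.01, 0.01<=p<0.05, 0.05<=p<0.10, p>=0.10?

p-value bracket: 0.05<=p<0.10

Margins: r₁=21, r₂=13, c₁=19, c₂=15, n=34
p_obs = C(21,9)·C(13,10)/C(34,19); sum pmf over tables with pmf ≤ p_obs
p-value (two-sided) = 0.07899
→ bracket: 0.05<=p<0.10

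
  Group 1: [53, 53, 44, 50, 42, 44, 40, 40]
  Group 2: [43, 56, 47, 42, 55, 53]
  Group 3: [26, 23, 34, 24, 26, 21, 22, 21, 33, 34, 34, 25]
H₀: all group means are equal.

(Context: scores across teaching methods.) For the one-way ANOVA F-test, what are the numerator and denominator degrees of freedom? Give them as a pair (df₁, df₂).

degrees of freedom = [2, 23]

k = 3 groups, N = 26 total
df = (k−1, N−k) = (3−1, 26−3) = (2, 23)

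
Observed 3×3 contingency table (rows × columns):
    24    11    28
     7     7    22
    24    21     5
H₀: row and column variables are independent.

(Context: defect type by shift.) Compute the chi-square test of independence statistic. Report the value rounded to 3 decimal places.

test statistic = 28.390

Row totals [63, 36, 50], col totals [55, 39, 55], n=149
χ² = (24−23.26)²/23.26 + (11−16.49)²/16.49 + (28−23.26)²/23.26 + (7−13.29)²/13.29 + (7−9.42)²/9.42 + (22−13.29)²/13.29 + (24−18.46)²/18.46 + (21−13.09)²/13.09 + (5−18.46)²/18.46 = 28.3897
df = 4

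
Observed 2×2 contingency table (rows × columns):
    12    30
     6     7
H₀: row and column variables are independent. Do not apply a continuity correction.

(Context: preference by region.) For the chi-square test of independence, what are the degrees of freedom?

df = (r−1)(c−1) = (2−1)·(2−1) = 1

degrees of freedom = 1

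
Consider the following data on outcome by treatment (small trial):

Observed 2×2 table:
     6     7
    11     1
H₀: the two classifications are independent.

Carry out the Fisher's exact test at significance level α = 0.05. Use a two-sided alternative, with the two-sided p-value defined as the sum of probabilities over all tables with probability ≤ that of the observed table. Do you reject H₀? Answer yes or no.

Margins: r₁=13, r₂=12, c₁=17, c₂=8, n=25
p_obs = C(13,6)·C(12,11)/C(25,17); sum pmf over tables with pmf ≤ p_obs
p-value (two-sided) = 0.03021
At α=0.05: p < α → reject H₀

reject H₀: yes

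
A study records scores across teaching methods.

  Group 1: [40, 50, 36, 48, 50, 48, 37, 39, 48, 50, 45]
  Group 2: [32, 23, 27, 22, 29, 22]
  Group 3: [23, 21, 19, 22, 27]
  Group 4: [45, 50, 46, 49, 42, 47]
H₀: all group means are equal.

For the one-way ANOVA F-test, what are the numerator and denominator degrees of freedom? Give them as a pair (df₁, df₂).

degrees of freedom = [3, 24]

k = 4 groups, N = 28 total
df = (k−1, N−k) = (4−1, 28−4) = (3, 24)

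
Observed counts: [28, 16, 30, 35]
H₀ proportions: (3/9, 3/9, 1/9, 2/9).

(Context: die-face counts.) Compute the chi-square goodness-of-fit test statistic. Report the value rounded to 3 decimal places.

test statistic = 44.509

n = 109; E_i = n·p_i = [36.33, 36.33, 12.11, 24.22]
χ² = (28−36.33)²/36.33 + (16−36.33)²/36.33 + (30−12.11)²/12.11 + (35−24.22)²/24.22 = 44.5092
df = 3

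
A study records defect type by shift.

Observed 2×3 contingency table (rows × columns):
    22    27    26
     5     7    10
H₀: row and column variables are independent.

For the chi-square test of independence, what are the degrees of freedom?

degrees of freedom = 2

df = (r−1)(c−1) = (2−1)·(3−1) = 2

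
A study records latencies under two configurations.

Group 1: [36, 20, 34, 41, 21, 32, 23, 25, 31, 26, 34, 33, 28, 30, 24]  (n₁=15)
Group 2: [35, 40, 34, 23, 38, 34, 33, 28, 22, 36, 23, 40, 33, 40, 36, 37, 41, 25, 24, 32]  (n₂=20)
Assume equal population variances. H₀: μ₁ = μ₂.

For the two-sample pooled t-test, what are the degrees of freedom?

degrees of freedom = 33

df = n₁ + n₂ − 2 = 15 + 20 − 2 = 33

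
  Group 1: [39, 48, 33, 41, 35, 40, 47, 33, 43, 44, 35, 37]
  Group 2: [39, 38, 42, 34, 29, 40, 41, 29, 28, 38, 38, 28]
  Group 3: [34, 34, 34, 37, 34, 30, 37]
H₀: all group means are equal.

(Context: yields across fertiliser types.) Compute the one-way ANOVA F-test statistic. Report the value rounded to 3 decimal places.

Group means [39.58, 35.33, 34.29], grand mean 36.742
SSB = Σnᵢ(x̄ᵢ−x̄)² = 162.924; SSW = ΣΣ(x−x̄ᵢ)² = 651.012
MSB = 162.924/2 = 81.4618; MSW = 651.012/28 = 23.2504
F = MSB/MSW = 3.5037
df = (2, 28)

test statistic = 3.504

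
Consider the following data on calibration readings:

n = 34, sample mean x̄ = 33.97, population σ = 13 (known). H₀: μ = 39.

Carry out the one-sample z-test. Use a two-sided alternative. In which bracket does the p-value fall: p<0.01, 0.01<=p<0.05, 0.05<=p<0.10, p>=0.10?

SE = σ/√n = 13/√34 = 2.2295
z = (x̄−μ₀)/SE = (33.97−39)/2.2295 = -2.2561
p-value (two-sided) = 0.02406
→ bracket: 0.01<=p<0.05

p-value bracket: 0.01<=p<0.05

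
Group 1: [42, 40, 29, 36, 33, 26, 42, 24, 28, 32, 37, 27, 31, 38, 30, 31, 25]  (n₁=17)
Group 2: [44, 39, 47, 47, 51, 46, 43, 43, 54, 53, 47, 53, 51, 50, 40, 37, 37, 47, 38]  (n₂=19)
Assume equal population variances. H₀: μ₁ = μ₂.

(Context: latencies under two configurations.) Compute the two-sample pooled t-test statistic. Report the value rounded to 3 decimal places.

x̄₁=32.412, s₁=5.832, n₁=17
x̄₂=45.632, s₂=5.590, n₂=19
s_p² = [16·5.832² + 18·5.590²]/34 = 32.5453
SE = √(s_p²·(1/17+1/19)) = 1.9046
t = (32.412−45.632)/1.9046 = -6.9412
df = 34

test statistic = -6.941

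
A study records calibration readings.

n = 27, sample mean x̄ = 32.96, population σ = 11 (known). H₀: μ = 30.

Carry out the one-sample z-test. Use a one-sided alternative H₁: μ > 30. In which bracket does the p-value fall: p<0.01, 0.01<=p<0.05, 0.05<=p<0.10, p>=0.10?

SE = σ/√n = 11/√27 = 2.1170
z = (x̄−μ₀)/SE = (32.96−30)/2.1170 = 1.3982
p-value (one-sided, H₁ greater) = 0.08102
→ bracket: 0.05<=p<0.10

p-value bracket: 0.05<=p<0.10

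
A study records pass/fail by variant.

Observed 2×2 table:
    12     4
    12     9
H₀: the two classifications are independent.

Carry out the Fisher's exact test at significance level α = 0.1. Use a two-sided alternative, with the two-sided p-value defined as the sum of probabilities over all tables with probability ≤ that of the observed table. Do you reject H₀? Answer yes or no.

Margins: r₁=16, r₂=21, c₁=24, c₂=13, n=37
p_obs = C(16,12)·C(21,12)/C(37,24); sum pmf over tables with pmf ≤ p_obs
p-value (two-sided) = 0.31486
At α=0.1: p ≥ α → fail to reject H₀

reject H₀: no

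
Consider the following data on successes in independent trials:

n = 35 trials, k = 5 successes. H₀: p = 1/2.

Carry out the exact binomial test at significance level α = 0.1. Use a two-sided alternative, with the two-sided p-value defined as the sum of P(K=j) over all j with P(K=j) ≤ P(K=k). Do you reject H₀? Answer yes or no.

reject H₀: yes

Exact binomial: n=35, k=5, p₀=1/2=0.5000
P(X=j) = C(n,j)·p₀^j·(1−p₀)^(n−j); p = Σ P(X=j) over j with P(X=j) ≤ P(X=5)
p-value (two-sided) = 0.00002
At α=0.1: p < α → reject H₀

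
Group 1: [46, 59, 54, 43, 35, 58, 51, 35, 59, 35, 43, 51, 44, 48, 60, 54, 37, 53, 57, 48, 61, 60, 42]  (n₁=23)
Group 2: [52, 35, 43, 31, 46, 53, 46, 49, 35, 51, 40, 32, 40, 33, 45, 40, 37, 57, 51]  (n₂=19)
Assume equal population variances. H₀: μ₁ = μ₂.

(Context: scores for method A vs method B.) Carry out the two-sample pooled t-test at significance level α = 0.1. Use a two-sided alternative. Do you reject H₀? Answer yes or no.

reject H₀: yes

x̄₁=49.261, s₁=8.771, n₁=23
x̄₂=42.947, s₂=7.884, n₂=19
s_p² = [22·8.771² + 18·7.884²]/40 = 70.2846
SE = √(s_p²·(1/23+1/19)) = 2.5990
t = (49.261−42.947)/2.5990 = 2.4292
df = 40
p-value (two-sided) = 0.01972
At α=0.1: p < α → reject H₀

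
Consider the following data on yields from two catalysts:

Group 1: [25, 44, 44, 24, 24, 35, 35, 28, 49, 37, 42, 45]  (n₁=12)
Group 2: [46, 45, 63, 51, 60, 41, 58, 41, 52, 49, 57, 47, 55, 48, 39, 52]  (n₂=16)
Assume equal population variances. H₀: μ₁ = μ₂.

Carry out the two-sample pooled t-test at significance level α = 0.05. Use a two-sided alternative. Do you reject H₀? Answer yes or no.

reject H₀: yes

x̄₁=36.000, s₁=8.995, n₁=12
x̄₂=50.250, s₂=7.085, n₂=16
s_p² = [11·8.995² + 15·7.085²]/26 = 63.1923
SE = √(s_p²·(1/12+1/16)) = 3.0357
t = (36.000−50.250)/3.0357 = -4.6941
df = 26
p-value (two-sided) = 0.00008
At α=0.05: p < α → reject H₀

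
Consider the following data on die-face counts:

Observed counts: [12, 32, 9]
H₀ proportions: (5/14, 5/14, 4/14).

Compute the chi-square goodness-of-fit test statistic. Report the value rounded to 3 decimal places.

n = 53; E_i = n·p_i = [18.93, 18.93, 15.14]
χ² = (12−18.93)²/18.93 + (32−18.93)²/18.93 + (9−15.14)²/15.14 = 14.0547
df = 2

test statistic = 14.055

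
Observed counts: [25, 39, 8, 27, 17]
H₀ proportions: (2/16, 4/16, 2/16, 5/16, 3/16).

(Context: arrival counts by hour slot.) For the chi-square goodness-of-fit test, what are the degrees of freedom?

df = k − 1 = 5 − 1 = 4

degrees of freedom = 4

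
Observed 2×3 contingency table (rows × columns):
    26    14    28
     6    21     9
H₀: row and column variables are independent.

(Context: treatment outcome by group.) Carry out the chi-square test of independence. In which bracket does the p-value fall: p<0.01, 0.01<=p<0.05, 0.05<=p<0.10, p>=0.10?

Row totals [68, 36], col totals [32, 35, 37], n=104
χ² = (26−20.92)²/20.92 + (14−22.88)²/22.88 + (28−24.19)²/24.19 + (6−11.08)²/11.08 + (21−12.12)²/12.12 + (9−12.81)²/12.81 = 15.2548
df = 2
p-value (upper-tail) = 0.00049
→ bracket: p<0.01

p-value bracket: p<0.01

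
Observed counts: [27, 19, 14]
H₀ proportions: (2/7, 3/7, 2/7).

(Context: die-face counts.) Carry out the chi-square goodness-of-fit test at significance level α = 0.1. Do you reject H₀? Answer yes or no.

n = 60; E_i = n·p_i = [17.14, 25.71, 17.14]
χ² = (27−17.14)²/17.14 + (19−25.71)²/25.71 + (14−17.14)²/17.14 = 7.9972
df = 2
p-value (upper-tail) = 0.01834
At α=0.1: p < α → reject H₀

reject H₀: yes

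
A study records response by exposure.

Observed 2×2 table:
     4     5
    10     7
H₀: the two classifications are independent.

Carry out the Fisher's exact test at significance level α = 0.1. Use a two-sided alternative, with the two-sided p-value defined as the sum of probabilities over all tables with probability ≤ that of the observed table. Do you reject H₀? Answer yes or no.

reject H₀: no

Margins: r₁=9, r₂=17, c₁=14, c₂=12, n=26
p_obs = C(9,4)·C(17,10)/C(26,14); sum pmf over tables with pmf ≤ p_obs
p-value (two-sided) = 0.68284
At α=0.1: p ≥ α → fail to reject H₀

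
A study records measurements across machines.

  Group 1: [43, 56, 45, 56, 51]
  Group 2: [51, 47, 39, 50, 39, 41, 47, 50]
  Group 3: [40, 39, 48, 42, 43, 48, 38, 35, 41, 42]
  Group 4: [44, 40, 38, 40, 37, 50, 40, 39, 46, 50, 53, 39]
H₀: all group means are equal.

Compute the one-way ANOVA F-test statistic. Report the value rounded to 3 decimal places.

Group means [50.20, 45.50, 41.60, 43.00], grand mean 44.200
SSB = Σnᵢ(x̄ᵢ−x̄)² = 278.400; SSW = ΣΣ(x−x̄ᵢ)² = 805.200
MSB = 278.400/3 = 92.8000; MSW = 805.200/31 = 25.9742
F = MSB/MSW = 3.5728
df = (3, 31)

test statistic = 3.573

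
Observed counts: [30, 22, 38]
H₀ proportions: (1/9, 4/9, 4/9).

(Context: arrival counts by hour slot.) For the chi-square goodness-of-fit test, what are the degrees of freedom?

degrees of freedom = 2

df = k − 1 = 3 − 1 = 2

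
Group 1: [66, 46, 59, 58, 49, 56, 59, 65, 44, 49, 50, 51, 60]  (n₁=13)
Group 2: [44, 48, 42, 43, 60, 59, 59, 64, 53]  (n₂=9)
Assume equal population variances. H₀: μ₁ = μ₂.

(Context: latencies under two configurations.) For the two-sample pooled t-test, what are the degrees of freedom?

df = n₁ + n₂ − 2 = 13 + 9 − 2 = 20

degrees of freedom = 20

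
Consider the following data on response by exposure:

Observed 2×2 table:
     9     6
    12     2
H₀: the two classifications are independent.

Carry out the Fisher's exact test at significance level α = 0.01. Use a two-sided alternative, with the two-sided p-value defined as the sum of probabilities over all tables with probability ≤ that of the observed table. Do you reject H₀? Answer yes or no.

Margins: r₁=15, r₂=14, c₁=21, c₂=8, n=29
p_obs = C(15,9)·C(14,12)/C(29,21); sum pmf over tables with pmf ≤ p_obs
p-value (two-sided) = 0.21476
At α=0.01: p ≥ α → fail to reject H₀

reject H₀: no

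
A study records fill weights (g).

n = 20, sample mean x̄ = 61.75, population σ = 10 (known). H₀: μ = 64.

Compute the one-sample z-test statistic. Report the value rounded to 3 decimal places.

SE = σ/√n = 10/√20 = 2.2361
z = (x̄−μ₀)/SE = (61.75−64)/2.2361 = -1.0062

test statistic = -1.006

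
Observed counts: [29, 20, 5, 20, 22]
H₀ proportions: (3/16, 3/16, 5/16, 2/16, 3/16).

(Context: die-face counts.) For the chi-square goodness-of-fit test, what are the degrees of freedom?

df = k − 1 = 5 − 1 = 4

degrees of freedom = 4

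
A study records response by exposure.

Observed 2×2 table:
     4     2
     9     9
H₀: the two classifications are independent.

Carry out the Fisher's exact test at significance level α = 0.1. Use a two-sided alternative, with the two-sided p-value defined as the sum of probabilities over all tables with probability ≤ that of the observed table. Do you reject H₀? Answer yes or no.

reject H₀: no

Margins: r₁=6, r₂=18, c₁=13, c₂=11, n=24
p_obs = C(6,4)·C(18,9)/C(24,13); sum pmf over tables with pmf ≤ p_obs
p-value (two-sided) = 0.64940
At α=0.1: p ≥ α → fail to reject H₀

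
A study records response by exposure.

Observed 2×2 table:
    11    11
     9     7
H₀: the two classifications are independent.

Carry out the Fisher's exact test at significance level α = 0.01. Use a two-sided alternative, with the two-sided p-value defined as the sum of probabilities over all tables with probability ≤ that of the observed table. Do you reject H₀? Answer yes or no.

reject H₀: no

Margins: r₁=22, r₂=16, c₁=20, c₂=18, n=38
p_obs = C(22,11)·C(16,9)/C(38,20); sum pmf over tables with pmf ≤ p_obs
p-value (two-sided) = 0.75215
At α=0.01: p ≥ α → fail to reject H₀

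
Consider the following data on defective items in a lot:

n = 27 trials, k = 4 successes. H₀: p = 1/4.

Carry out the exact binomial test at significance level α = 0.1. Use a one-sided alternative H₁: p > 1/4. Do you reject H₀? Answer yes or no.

Exact binomial: n=27, k=4, p₀=1/4=0.2500
P(X≥4) from Σ C(n,i)·p₀^i·(1−p₀)^(n−i)
p-value (one-sided, H₁ greater) = 0.93340
At α=0.1: p ≥ α → fail to reject H₀

reject H₀: no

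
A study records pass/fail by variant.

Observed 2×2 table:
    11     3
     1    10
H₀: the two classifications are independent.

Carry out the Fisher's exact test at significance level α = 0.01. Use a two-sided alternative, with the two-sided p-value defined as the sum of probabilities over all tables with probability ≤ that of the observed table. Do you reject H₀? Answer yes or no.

reject H₀: yes

Margins: r₁=14, r₂=11, c₁=12, c₂=13, n=25
p_obs = C(14,11)·C(11,1)/C(25,12); sum pmf over tables with pmf ≤ p_obs
p-value (two-sided) = 0.00098
At α=0.01: p < α → reject H₀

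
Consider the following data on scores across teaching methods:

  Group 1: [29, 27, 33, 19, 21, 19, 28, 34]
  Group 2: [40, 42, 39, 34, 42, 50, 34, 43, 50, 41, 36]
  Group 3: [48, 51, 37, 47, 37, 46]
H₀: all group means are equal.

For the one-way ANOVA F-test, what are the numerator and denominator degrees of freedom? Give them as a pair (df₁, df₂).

degrees of freedom = [2, 22]

k = 3 groups, N = 25 total
df = (k−1, N−k) = (3−1, 25−3) = (2, 22)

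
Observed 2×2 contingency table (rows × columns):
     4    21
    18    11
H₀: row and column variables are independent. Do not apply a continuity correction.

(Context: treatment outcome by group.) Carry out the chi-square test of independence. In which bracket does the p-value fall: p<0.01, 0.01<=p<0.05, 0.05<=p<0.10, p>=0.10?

p-value bracket: p<0.01

Row totals [25, 29], col totals [22, 32], n=54
χ² = (4−10.19)²/10.19 + (21−14.81)²/14.81 + (18−11.81)²/11.81 + (11−17.19)²/17.19 = 11.8026
df = 1
p-value (upper-tail) = 0.00059
→ bracket: p<0.01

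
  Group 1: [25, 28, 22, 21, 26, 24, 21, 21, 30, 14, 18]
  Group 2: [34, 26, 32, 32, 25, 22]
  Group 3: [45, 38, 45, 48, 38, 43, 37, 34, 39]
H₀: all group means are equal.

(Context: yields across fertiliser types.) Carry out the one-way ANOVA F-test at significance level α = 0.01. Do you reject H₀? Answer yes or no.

Group means [22.73, 28.50, 40.78], grand mean 30.308
SSB = Σnᵢ(x̄ᵢ−x̄)² = 1638.301; SSW = ΣΣ(x−x̄ᵢ)² = 493.237
MSB = 1638.301/2 = 819.1505; MSW = 493.237/23 = 21.4451
F = MSB/MSW = 38.1976
df = (2, 23)
p-value (upper-tail) = 0.00000
At α=0.01: p < α → reject H₀

reject H₀: yes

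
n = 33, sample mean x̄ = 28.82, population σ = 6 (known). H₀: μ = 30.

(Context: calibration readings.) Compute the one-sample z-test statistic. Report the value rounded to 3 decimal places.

test statistic = -1.130

SE = σ/√n = 6/√33 = 1.0445
z = (x̄−μ₀)/SE = (28.82−30)/1.0445 = -1.1298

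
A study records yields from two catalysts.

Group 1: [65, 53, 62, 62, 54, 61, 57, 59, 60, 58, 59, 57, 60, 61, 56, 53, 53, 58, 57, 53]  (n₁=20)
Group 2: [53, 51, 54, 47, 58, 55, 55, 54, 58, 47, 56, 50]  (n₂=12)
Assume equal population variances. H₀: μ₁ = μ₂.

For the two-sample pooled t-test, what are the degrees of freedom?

df = n₁ + n₂ − 2 = 20 + 12 − 2 = 30

degrees of freedom = 30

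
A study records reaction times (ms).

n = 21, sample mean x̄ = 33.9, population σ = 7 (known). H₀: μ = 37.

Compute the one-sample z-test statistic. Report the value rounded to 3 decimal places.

SE = σ/√n = 7/√21 = 1.5275
z = (x̄−μ₀)/SE = (33.9−37)/1.5275 = -2.0294

test statistic = -2.029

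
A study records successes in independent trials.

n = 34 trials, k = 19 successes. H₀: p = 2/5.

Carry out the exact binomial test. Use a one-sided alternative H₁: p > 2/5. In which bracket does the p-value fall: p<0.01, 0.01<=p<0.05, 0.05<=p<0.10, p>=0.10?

p-value bracket: 0.01<=p<0.05

Exact binomial: n=34, k=19, p₀=2/5=0.4000
P(X≥19) from Σ C(n,i)·p₀^i·(1−p₀)^(n−i)
p-value (one-sided, H₁ greater) = 0.04444
→ bracket: 0.01<=p<0.05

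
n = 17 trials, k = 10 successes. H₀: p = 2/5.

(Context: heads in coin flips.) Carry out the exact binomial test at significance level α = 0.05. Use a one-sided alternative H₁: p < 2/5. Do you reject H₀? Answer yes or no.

Exact binomial: n=17, k=10, p₀=2/5=0.4000
P(X≤10) from Σ C(n,i)·p₀^i·(1−p₀)^(n−i)
p-value (one-sided, H₁ less) = 0.96519
At α=0.05: p ≥ α → fail to reject H₀

reject H₀: no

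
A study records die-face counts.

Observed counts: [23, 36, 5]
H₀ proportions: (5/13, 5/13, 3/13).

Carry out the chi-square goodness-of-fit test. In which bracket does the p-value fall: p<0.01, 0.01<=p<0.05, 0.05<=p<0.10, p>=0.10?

p-value bracket: p<0.01

n = 64; E_i = n·p_i = [24.62, 24.62, 14.77]
χ² = (23−24.62)²/24.62 + (36−24.62)²/24.62 + (5−14.77)²/14.77 = 11.8333
df = 2
p-value (upper-tail) = 0.00269
→ bracket: p<0.01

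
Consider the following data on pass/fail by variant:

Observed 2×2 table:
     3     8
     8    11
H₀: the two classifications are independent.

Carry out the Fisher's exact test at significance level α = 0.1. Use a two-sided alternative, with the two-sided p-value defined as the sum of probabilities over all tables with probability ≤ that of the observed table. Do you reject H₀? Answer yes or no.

reject H₀: no

Margins: r₁=11, r₂=19, c₁=11, c₂=19, n=30
p_obs = C(11,3)·C(19,8)/C(30,11); sum pmf over tables with pmf ≤ p_obs
p-value (two-sided) = 0.46615
At α=0.1: p ≥ α → fail to reject H₀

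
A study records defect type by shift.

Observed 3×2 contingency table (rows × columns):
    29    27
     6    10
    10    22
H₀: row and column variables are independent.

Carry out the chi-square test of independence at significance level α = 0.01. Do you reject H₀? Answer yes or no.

Row totals [56, 16, 32], col totals [45, 59], n=104
χ² = (29−24.23)²/24.23 + (27−31.77)²/31.77 + (6−6.92)²/6.92 + (10−9.08)²/9.08 + (10−13.85)²/13.85 + (22−18.15)²/18.15 = 3.7549
df = 2
p-value (upper-tail) = 0.15298
At α=0.01: p ≥ α → fail to reject H₀

reject H₀: no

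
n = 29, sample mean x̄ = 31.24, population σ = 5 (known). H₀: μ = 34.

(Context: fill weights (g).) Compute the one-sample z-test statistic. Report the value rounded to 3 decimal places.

test statistic = -2.973

SE = σ/√n = 5/√29 = 0.9285
z = (x̄−μ₀)/SE = (31.24−34)/0.9285 = -2.9726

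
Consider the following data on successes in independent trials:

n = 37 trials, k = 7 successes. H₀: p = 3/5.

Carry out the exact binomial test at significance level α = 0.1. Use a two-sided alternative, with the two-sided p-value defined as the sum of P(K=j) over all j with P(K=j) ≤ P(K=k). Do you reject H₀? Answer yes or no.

Exact binomial: n=37, k=7, p₀=3/5=0.6000
P(X=j) = C(n,j)·p₀^j·(1−p₀)^(n−j); p = Σ P(X=j) over j with P(X=j) ≤ P(X=7)
p-value (two-sided) = 0.00000
At α=0.1: p < α → reject H₀

reject H₀: yes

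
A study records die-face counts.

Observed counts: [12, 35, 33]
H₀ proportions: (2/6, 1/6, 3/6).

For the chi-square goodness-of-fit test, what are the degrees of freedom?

degrees of freedom = 2

df = k − 1 = 3 − 1 = 2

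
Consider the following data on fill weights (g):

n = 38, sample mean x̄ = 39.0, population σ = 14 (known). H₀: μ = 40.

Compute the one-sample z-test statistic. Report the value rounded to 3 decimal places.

SE = σ/√n = 14/√38 = 2.2711
z = (x̄−μ₀)/SE = (39.0−40)/2.2711 = -0.4403

test statistic = -0.440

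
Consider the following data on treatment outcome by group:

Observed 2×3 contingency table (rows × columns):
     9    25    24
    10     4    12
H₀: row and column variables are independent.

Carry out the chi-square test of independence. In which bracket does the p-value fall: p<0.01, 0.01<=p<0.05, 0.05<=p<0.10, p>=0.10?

p-value bracket: 0.01<=p<0.05

Row totals [58, 26], col totals [19, 29, 36], n=84
χ² = (9−13.12)²/13.12 + (25−20.02)²/20.02 + (24−24.86)²/24.86 + (10−5.88)²/5.88 + (4−8.98)²/8.98 + (12−11.14)²/11.14 = 8.2691
df = 2
p-value (upper-tail) = 0.01601
→ bracket: 0.01<=p<0.05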